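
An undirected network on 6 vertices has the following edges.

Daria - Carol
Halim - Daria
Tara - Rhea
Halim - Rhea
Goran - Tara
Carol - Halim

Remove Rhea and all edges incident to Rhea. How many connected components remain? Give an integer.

Without Rhea, the remaining ties split the others into: {Carol, Daria, Halim}; {Goran, Tara}.
That's 2 separate components.

2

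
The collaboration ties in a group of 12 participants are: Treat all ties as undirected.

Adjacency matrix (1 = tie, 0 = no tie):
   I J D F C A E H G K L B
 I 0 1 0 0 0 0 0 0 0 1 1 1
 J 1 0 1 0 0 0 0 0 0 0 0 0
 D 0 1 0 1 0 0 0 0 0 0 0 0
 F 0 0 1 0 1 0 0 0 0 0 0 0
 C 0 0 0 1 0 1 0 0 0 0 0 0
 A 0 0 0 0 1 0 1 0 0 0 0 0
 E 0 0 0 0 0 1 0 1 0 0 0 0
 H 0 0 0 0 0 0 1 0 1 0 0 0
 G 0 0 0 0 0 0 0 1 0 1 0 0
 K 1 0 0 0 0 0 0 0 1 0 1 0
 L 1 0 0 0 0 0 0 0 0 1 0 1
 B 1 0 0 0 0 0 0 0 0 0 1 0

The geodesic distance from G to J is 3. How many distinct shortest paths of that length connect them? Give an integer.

1

The shortest distance is 3, and the only length-3 path is G–K–I–J. So there is exactly 1 shortest path.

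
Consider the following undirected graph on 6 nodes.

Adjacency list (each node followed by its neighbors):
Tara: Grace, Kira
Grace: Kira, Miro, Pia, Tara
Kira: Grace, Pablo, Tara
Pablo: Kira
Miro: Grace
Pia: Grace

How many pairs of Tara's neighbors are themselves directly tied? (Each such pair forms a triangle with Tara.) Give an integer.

Tara's neighbors: Grace and Kira.
Neighbor pairs that are themselves tied: Tara–Grace–Kira. Each forms one triangle with Tara, for 1 in total.

1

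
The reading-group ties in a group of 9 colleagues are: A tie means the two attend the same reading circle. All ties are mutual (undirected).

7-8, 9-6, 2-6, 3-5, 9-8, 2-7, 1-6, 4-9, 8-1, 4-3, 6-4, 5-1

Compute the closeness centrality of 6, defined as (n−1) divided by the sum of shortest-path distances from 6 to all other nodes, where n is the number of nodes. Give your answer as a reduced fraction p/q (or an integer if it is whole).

Distances from 6: 1:1, 2:1, 3:2, 4:1, 5:2, 7:2, 8:2, 9:1. Sum = 12.
n = 9, so closeness = 8/12 = 2/3.

2/3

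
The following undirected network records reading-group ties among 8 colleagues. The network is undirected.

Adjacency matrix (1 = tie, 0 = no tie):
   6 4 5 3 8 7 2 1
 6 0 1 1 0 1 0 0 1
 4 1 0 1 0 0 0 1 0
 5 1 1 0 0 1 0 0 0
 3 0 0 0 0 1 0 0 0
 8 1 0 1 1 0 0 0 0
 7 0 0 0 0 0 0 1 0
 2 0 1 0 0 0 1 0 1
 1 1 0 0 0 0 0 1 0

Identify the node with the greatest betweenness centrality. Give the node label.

6

Unnormalized betweenness of each node: 1:7/3, 2:13/2, 3:0, 4:17/3, 5:7/3, 6:43/6, 7:0, 8:6.
6 has the largest value, 43/6, making it the main broker — the node through which the most shortest paths run.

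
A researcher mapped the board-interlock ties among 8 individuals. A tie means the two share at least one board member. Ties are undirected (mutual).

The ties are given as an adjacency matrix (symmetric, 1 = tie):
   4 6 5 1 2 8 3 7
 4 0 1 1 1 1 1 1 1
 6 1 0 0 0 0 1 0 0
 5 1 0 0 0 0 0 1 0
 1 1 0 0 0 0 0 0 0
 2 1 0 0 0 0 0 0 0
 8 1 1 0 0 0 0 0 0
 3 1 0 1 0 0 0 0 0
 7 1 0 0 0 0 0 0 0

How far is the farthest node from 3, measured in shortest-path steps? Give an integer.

2

Distances from 3: 1:2, 2:2, 4:1, 5:1, 6:2, 7:2, 8:2.
The largest is 2 (to 6, 1, 2, 8, and 7), so the eccentricity of 3 is 2.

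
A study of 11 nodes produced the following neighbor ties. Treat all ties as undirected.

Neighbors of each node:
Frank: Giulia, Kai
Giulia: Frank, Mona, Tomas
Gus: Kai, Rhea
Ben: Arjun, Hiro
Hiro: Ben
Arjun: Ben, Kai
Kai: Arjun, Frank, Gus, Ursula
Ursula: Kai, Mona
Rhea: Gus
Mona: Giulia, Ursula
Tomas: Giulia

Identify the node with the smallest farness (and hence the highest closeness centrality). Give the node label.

Kai

Farness (sum of distances to all others) for each node — Arjun:23, Ben:30, Frank:22, Giulia:26, Gus:25, Hiro:39, Kai:18, Mona:27, Rhea:34, Tomas:35, Ursula:23.
The smallest farness is 18, for Kai, so Kai has the highest closeness.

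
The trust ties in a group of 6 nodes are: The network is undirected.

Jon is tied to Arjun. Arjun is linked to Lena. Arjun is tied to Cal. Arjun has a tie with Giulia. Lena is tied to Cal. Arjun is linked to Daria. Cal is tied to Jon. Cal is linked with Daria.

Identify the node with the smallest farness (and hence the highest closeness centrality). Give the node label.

Farness (sum of distances to all others) for each node — Arjun:5, Cal:6, Daria:8, Giulia:9, Jon:8, Lena:8.
The smallest farness is 5, for Arjun, so Arjun has the highest closeness.

Arjun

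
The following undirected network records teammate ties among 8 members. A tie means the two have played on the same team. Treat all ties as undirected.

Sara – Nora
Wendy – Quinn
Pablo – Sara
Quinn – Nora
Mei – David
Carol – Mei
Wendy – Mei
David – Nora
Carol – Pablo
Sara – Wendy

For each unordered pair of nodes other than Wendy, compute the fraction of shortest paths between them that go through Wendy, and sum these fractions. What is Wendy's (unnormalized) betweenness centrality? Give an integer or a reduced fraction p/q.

4

Pairs whose geodesics pass through Wendy — Sara–Quinn: 1/2; Sara–Mei: 1; Quinn–Mei: 1; Quinn–Carol: 1; Quinn–Pablo: 1/2.
All other pairs contribute 0.
Summing the contributions gives betweenness(Wendy) = 4.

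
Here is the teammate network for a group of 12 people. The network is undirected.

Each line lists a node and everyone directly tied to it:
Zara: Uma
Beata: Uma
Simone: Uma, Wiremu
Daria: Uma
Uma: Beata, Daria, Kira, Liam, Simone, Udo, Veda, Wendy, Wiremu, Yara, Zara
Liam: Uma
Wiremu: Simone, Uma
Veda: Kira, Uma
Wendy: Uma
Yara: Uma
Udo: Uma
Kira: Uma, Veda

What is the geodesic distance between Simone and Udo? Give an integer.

One shortest route is Simone – Uma – Udo, which uses 2 edges, and Simone and Udo are not directly tied, so nothing shorter exists. So d(Simone,Udo) = 2.

2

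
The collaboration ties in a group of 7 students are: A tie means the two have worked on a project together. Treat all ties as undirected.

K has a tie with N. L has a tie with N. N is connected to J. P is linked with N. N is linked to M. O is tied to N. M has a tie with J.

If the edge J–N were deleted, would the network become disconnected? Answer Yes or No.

Even without that edge, J still reaches N via J – M – N, so the network stays connected. Not a bridge.

No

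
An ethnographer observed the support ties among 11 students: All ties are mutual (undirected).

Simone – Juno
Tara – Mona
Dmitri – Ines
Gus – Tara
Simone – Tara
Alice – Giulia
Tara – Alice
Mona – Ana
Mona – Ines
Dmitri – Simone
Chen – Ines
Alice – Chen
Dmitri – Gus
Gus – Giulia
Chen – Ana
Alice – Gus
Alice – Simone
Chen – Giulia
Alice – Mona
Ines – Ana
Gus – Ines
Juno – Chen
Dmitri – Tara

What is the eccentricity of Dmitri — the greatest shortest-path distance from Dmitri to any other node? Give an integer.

2

Distances from Dmitri: Alice:2, Ana:2, Chen:2, Giulia:2, Gus:1, Ines:1, Juno:2, Mona:2, Simone:1, Tara:1.
The largest is 2 (to Alice, Giulia, Mona, Ana, Chen, and Juno), so the eccentricity of Dmitri is 2.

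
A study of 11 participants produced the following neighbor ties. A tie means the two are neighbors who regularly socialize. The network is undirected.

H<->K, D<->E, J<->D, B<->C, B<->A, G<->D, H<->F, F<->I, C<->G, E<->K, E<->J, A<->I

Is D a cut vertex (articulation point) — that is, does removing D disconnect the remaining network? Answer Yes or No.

Even without D, every remaining node can still reach every other (the residual graph is connected), so D is not a cut vertex.

No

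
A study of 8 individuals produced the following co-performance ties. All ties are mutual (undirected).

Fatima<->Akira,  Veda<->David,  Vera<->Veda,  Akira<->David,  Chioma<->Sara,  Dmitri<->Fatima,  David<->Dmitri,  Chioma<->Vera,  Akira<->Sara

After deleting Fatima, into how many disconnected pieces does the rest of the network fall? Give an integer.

Fatima's neighbors (Akira and Dmitri) remain reachable from one another through other ties, so the rest of the network stays in one piece.

1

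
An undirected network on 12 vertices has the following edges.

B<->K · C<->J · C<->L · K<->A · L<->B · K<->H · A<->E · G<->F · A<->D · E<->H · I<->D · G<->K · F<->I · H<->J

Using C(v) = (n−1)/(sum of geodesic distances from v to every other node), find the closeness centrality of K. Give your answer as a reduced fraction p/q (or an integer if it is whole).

Distances from K: A:1, B:1, C:3, D:2, E:2, F:2, G:1, H:1, I:3, J:2, L:2. Sum = 20.
n = 12, so closeness = 11/20.

11/20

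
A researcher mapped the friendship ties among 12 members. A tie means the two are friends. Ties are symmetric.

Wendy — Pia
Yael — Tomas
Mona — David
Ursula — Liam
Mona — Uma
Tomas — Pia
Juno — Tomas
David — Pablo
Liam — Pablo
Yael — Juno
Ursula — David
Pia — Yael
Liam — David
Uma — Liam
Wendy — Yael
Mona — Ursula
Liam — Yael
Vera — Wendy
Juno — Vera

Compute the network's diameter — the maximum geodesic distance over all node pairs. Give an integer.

Eccentricity of each node (its greatest distance to any other): David:4, Juno:4, Liam:3, Mona:5, Pablo:4, Pia:4, Tomas:4, Uma:4, Ursula:4, Vera:5, Wendy:4, Yael:3.
The maximum eccentricity is 5, realized for instance by the pair Mona–Vera via Mona – David – Liam – Yael – Wendy – Vera. So the diameter is 5.

5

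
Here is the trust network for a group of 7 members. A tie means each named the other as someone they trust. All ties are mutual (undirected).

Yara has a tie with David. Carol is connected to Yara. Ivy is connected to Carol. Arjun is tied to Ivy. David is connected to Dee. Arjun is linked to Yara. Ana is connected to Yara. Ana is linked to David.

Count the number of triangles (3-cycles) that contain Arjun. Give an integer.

0

Arjun's neighbors are Ivy and Yara, but none of them are tied to each other, so no triangle contains Arjun.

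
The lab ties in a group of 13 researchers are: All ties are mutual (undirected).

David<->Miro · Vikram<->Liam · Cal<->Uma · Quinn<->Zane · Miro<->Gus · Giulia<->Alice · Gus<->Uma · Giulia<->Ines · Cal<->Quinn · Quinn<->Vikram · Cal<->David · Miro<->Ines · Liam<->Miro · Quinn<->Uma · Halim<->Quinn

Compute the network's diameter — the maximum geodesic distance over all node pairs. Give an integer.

Eccentricity of each node (its greatest distance to any other): Alice:7, Cal:5, David:4, Giulia:6, Gus:4, Halim:7, Ines:5, Liam:4, Miro:4, Quinn:6, Uma:5, Vikram:5, Zane:7.
The maximum eccentricity is 7, realized for instance by the pair Alice–Zane via Alice – Giulia – Ines – Miro – David – Cal – Quinn – Zane. So the diameter is 7.

7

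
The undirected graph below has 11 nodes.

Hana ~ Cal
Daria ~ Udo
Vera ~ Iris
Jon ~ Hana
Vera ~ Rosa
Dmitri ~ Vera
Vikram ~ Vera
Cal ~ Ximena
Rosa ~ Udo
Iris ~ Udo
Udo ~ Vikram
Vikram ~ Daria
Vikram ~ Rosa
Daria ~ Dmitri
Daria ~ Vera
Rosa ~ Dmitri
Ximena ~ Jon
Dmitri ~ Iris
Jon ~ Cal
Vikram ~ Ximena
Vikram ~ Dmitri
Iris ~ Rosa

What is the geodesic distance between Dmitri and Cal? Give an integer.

3

One shortest route is Dmitri – Vikram – Ximena – Cal, which uses 3 edges, and at distance 2 from Dmitri we only reach {Udo, Ximena}, which does not include Cal. So d(Dmitri,Cal) = 3.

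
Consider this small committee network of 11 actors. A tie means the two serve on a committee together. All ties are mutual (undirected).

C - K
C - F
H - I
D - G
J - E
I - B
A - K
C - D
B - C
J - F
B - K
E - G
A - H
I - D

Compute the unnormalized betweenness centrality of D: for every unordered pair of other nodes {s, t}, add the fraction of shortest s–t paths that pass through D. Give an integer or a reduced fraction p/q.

41/3

Pairs whose geodesics pass through D — A–G: 2/2; A–E: 2/3; H–G: 1; H–E: 1; H–J: 2/4; H–F: 1/3; H–C: 1/3; I–G: 1; I–E: 1; I–J: 2/3; I–F: 1/2; I–C: 1/2; G–F: 1/2; G–C: 1 … (+5 more pairs).
All other pairs contribute 0.
Summing the contributions gives betweenness(D) = 41/3.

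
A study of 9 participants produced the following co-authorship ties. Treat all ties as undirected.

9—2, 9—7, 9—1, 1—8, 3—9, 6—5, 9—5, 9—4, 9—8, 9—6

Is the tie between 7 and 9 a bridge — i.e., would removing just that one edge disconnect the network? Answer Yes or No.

Yes

Without the 7–9 edge there is no alternate route between 7 and 9, so the network disconnects. It is a bridge.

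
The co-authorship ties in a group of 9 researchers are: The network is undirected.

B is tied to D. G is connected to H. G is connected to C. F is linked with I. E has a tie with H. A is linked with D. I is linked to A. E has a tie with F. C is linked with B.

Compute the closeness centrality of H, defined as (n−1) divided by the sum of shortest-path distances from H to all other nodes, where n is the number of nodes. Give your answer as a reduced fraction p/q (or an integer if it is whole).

2/5

Distances from H: A:4, B:3, C:2, D:4, E:1, F:2, G:1, I:3. Sum = 20.
n = 9, so closeness = 8/20 = 2/5.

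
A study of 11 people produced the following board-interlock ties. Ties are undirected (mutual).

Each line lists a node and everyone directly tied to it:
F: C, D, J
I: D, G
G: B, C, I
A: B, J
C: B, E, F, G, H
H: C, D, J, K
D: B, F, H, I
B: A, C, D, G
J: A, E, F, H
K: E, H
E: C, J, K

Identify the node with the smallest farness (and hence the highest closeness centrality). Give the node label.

Farness (sum of distances to all others) for each node — A:20, B:17, C:15, D:17, E:19, F:18, G:19, H:16, I:22, J:18, K:23.
The smallest farness is 15, for C, so C has the highest closeness.

C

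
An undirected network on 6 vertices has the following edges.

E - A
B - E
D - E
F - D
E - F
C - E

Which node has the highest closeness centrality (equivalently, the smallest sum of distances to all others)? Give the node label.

E

Farness (sum of distances to all others) for each node — A:9, B:9, C:9, D:8, E:5, F:8.
The smallest farness is 5, for E, so E has the highest closeness.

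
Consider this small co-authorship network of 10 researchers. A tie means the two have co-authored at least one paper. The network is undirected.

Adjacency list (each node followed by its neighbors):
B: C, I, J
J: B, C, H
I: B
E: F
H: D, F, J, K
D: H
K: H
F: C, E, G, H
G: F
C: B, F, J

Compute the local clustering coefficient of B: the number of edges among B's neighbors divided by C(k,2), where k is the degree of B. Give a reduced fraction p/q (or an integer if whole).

B's neighbors: C, I, and J (k = 3).
Possible neighbor pairs: C(3,2) = 3. Edges among them: C–J → e = 1.
Clustering(B) = 1/3.

1/3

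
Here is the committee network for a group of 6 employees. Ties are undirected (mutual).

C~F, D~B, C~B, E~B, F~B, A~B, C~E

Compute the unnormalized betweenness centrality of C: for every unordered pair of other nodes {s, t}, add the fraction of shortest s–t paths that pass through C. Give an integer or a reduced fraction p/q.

1/2

Pairs whose geodesics pass through C — F–E: 1/2.
All other pairs contribute 0.
Summing the contributions gives betweenness(C) = 1/2.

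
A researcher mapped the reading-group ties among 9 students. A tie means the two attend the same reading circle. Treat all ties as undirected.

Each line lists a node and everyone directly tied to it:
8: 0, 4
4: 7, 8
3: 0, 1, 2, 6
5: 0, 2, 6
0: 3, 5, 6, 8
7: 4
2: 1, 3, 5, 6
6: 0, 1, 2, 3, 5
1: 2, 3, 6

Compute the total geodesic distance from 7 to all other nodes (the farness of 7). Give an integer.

28

Distances from 7: 0:3, 1:5, 2:5, 3:4, 4:1, 5:4, 6:4, 8:2.
Sum = 3 + 5 + 5 + 4 + 1 + 4 + 4 + 2 = 28.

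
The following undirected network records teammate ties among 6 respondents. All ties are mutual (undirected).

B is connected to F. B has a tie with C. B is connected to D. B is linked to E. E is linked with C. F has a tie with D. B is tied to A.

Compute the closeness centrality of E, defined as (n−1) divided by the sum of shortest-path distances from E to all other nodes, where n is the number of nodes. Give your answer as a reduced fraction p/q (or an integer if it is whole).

Distances from E: A:2, B:1, C:1, D:2, F:2. Sum = 8.
n = 6, so closeness = 5/8.

5/8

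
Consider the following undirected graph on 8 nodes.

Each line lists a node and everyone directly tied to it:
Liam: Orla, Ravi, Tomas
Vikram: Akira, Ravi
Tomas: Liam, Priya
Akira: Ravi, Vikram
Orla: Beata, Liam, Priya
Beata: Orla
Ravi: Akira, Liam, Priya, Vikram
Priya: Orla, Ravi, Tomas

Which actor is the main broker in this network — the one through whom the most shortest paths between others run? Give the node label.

Unnormalized betweenness of each node: Akira:0, Beata:0, Liam:11/2, Orla:19/3, Priya:11/2, Ravi:31/3, Tomas:1/3, Vikram:0.
Ravi has the largest value, 31/3, making it the main broker — the node through which the most shortest paths run.

Ravi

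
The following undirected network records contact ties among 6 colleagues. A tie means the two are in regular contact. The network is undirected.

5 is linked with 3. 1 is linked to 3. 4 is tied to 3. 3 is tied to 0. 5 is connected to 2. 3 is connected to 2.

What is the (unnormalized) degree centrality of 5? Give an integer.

2

5 is directly tied to 2 and 3. That is 2 neighbors, so the degree of 5 is 2.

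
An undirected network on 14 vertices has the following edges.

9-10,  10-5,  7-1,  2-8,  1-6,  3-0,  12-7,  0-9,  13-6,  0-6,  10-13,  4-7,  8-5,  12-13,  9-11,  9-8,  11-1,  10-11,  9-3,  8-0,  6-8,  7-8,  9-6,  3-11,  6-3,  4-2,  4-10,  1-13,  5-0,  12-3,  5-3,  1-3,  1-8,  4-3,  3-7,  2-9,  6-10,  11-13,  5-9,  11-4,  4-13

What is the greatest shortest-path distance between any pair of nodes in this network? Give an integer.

3

Eccentricity of each node (its greatest distance to any other): 0:2, 1:2, 2:3, 3:2, 4:2, 5:2, 6:2, 7:2, 8:2, 9:2, 10:2, 11:2, 12:3, 13:2.
The maximum eccentricity is 3, realized for instance by the pair 2–12 via 2 – 9 – 3 – 12. So the diameter is 3.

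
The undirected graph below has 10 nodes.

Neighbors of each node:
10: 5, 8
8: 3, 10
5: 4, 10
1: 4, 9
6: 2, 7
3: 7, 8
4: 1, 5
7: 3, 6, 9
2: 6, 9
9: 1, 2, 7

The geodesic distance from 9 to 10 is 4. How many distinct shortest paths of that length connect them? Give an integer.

The shortest distance is 4. The length-4 paths are: 9–1–4–5–10; 9–7–3–8–10.
That gives 2 distinct shortest paths.

2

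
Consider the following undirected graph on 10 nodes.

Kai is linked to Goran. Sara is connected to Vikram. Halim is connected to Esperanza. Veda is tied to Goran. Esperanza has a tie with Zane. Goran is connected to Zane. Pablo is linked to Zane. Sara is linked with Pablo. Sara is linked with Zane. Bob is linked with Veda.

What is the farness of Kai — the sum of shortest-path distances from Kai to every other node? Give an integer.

Distances from Kai: Bob:3, Esperanza:3, Goran:1, Halim:4, Pablo:3, Sara:3, Veda:2, Vikram:4, Zane:2.
Sum = 3 + 3 + 1 + 4 + 3 + 3 + 2 + 4 + 2 = 25.

25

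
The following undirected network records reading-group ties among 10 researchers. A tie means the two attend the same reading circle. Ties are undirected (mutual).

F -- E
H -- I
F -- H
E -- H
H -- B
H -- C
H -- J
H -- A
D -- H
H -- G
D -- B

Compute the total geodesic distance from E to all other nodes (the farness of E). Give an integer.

Distances from E: A:2, B:2, C:2, D:2, F:1, G:2, H:1, I:2, J:2.
Sum = 2 + 2 + 2 + 2 + 1 + 2 + 1 + 2 + 2 = 16.

16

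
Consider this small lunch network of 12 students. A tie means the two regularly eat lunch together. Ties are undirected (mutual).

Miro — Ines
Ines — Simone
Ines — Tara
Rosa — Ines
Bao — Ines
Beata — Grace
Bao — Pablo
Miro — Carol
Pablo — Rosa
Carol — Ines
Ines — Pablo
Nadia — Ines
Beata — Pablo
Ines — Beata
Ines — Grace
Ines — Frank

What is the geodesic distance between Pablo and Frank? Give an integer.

One shortest route is Pablo – Ines – Frank, which uses 2 edges, and Pablo and Frank are not directly tied, so nothing shorter exists. So d(Pablo,Frank) = 2.

2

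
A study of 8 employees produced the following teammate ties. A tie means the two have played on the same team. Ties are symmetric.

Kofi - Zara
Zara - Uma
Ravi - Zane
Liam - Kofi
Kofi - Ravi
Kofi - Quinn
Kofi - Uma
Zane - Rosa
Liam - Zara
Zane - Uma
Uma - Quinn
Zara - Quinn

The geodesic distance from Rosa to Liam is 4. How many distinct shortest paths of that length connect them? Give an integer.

3

The shortest distance is 4. The length-4 paths are: Rosa–Zane–Uma–Zara–Liam; Rosa–Zane–Uma–Kofi–Liam; Rosa–Zane–Ravi–Kofi–Liam.
That gives 3 distinct shortest paths.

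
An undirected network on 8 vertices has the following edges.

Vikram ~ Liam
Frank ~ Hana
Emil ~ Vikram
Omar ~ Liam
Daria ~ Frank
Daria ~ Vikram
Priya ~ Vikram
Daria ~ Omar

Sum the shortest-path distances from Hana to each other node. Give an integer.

21

Distances from Hana: Daria:2, Emil:4, Frank:1, Liam:4, Omar:3, Priya:4, Vikram:3.
Sum = 2 + 4 + 1 + 4 + 3 + 4 + 3 = 21.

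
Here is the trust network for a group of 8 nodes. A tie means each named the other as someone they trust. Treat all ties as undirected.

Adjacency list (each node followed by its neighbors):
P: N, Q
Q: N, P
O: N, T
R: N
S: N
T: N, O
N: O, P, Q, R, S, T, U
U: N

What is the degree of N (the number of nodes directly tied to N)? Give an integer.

7

N is directly tied to O, P, Q, R, S, T, and U. That is 7 neighbors, so the degree of N is 7.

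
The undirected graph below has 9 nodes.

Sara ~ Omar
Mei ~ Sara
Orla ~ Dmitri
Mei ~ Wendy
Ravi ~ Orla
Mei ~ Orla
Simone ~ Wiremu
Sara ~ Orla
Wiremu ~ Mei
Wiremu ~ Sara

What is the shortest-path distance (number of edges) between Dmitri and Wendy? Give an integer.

One shortest route is Dmitri – Orla – Mei – Wendy, which uses 3 edges, and at distance 2 from Dmitri we only reach {Mei, Ravi, Sara}, which does not include Wendy. So d(Dmitri,Wendy) = 3.

3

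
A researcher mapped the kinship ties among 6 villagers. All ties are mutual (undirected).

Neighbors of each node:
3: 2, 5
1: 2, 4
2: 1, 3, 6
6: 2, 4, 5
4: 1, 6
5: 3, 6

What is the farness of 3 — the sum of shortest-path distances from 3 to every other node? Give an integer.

Distances from 3: 1:2, 2:1, 4:3, 5:1, 6:2.
Sum = 2 + 1 + 3 + 1 + 2 = 9.

9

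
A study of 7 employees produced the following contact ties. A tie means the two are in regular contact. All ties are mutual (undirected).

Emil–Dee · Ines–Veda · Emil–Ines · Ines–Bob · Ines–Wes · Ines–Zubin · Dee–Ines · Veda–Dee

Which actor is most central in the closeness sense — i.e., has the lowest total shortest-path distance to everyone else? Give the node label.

Farness (sum of distances to all others) for each node — Bob:11, Dee:9, Emil:10, Ines:6, Veda:10, Wes:11, Zubin:11.
The smallest farness is 6, for Ines, so Ines has the highest closeness.

Ines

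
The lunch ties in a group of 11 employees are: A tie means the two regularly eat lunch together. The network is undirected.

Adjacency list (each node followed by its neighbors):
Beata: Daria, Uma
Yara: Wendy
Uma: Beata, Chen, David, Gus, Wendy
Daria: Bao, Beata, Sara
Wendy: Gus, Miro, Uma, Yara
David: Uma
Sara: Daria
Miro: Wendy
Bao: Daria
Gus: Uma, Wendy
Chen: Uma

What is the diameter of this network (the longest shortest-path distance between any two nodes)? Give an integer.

5

Eccentricity of each node (its greatest distance to any other): Bao:5, Beata:3, Chen:4, Daria:4, David:4, Gus:4, Miro:5, Sara:5, Uma:3, Wendy:4, Yara:5.
The maximum eccentricity is 5, realized for instance by the pair Yara–Bao via Yara – Wendy – Uma – Beata – Daria – Bao. So the diameter is 5.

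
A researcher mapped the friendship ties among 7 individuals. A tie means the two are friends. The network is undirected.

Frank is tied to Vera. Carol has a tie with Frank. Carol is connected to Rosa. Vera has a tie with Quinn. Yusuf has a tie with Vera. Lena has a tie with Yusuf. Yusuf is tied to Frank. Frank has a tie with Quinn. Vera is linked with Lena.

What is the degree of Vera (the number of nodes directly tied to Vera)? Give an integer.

4

Vera is directly tied to Frank, Lena, Quinn, and Yusuf. That is 4 neighbors, so the degree of Vera is 4.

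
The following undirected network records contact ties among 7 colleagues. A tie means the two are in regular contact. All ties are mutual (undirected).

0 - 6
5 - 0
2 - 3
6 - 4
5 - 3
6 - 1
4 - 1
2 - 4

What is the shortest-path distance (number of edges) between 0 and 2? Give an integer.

3

One shortest route is 0 – 5 – 3 – 2, which uses 3 edges, and at distance 2 from 0 we only reach {1, 3, 4}, which does not include 2. So d(0,2) = 3.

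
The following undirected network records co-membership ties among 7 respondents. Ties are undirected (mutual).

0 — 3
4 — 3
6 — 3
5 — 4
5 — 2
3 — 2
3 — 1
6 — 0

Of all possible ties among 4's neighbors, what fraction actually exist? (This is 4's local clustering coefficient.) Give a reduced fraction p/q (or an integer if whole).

0

4's neighbors: 3 and 5 (k = 2).
Possible neighbor pairs: C(2,2) = 1. Edges among them: none → e = 0.
Clustering(4) = 0/1.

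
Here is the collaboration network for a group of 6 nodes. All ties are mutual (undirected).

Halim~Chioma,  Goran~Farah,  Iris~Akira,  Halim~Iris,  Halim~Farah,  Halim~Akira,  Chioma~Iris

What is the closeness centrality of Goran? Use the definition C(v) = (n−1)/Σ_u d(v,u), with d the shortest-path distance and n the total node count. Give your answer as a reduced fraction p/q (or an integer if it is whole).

5/12

Distances from Goran: Akira:3, Chioma:3, Farah:1, Halim:2, Iris:3. Sum = 12.
n = 6, so closeness = 5/12.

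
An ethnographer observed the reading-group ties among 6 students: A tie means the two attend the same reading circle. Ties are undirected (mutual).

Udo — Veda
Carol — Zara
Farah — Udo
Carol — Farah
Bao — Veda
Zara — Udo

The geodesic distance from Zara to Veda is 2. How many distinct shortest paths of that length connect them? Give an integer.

1

The shortest distance is 2, and the only length-2 path is Zara–Udo–Veda. So there is exactly 1 shortest path.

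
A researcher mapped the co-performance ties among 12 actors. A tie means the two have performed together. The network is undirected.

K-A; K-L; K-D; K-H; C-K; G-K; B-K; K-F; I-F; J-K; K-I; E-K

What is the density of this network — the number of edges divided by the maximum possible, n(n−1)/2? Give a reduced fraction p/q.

2/11

There are 12 edges and 12 nodes, so the maximum possible is C(12,2) = 66.
Density = 12/66 = 2/11.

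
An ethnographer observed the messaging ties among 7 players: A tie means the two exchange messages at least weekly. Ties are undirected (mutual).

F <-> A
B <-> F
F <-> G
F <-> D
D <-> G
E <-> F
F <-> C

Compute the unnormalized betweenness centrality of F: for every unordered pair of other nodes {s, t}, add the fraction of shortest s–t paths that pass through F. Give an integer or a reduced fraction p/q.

Pairs whose geodesics pass through F — E–B: 1; E–G: 1; E–D: 1; E–C: 1; E–A: 1; B–G: 1; B–D: 1; B–C: 1; B–A: 1; G–C: 1; G–A: 1; D–C: 1; D–A: 1; C–A: 1.
All other pairs contribute 0.
Summing the contributions gives betweenness(F) = 14.

14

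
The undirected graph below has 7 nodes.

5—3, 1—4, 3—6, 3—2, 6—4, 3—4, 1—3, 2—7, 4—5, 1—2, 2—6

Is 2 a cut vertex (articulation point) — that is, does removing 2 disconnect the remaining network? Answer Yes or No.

Yes

Removing 2 leaves {1, 3, 4, 5, and 6} with no path to {7}, so the network splits into 2 components. 2 is a cut vertex.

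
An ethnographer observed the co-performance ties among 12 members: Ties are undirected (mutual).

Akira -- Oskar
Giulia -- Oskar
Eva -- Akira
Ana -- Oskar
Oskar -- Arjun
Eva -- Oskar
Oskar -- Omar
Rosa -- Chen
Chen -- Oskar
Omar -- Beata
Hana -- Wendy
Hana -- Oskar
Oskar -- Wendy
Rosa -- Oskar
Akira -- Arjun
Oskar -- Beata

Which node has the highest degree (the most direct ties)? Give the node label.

Oskar

Degrees — Akira:3, Ana:1, Arjun:2, Beata:2, Chen:2, Eva:2, Giulia:1, Hana:2, Omar:2, Oskar:11, Rosa:2, Wendy:2.
The maximum is 11, attained only by Oskar.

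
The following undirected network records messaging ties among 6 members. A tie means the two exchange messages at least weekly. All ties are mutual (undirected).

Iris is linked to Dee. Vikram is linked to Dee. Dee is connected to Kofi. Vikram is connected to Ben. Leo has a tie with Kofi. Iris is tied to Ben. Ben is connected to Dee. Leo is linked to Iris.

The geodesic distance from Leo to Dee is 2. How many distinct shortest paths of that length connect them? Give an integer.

2

The shortest distance is 2. The length-2 paths are: Leo–Kofi–Dee; Leo–Iris–Dee.
That gives 2 distinct shortest paths.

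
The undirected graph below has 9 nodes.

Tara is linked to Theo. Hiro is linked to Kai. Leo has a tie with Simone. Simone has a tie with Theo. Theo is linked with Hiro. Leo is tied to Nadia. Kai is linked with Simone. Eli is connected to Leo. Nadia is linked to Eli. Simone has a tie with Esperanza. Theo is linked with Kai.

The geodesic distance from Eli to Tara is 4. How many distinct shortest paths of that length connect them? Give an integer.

The shortest distance is 4, and the only length-4 path is Eli–Leo–Simone–Theo–Tara. So there is exactly 1 shortest path.

1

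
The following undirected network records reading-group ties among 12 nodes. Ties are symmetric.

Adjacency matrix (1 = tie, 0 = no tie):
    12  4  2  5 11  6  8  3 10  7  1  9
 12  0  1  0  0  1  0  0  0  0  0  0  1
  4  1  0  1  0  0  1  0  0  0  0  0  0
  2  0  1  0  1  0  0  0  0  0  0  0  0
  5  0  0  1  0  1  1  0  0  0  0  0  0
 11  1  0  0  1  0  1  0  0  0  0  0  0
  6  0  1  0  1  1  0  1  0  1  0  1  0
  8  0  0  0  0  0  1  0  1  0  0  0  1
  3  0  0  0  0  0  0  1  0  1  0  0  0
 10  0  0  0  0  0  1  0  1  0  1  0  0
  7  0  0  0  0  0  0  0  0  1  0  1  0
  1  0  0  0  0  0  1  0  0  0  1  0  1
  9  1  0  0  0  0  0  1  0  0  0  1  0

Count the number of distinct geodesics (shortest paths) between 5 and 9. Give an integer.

3

The shortest distance is 3. The length-3 paths are: 5–11–12–9; 5–6–1–9; 5–6–8–9.
That gives 3 distinct shortest paths.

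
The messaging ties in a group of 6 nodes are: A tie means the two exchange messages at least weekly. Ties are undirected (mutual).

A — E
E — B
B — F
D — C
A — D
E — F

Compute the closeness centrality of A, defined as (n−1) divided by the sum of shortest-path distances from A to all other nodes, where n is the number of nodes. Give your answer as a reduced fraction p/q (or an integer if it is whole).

5/8

Distances from A: B:2, C:2, D:1, E:1, F:2. Sum = 8.
n = 6, so closeness = 5/8.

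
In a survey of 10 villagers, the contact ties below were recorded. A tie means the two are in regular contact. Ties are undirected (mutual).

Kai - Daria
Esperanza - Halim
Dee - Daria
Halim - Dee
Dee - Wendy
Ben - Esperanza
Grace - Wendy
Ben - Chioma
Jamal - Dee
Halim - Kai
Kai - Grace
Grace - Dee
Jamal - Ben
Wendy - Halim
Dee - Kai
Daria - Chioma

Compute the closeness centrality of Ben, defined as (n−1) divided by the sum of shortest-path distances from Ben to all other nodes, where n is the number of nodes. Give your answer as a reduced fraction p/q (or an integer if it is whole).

Distances from Ben: Chioma:1, Daria:2, Dee:2, Esperanza:1, Grace:3, Halim:2, Jamal:1, Kai:3, Wendy:3. Sum = 18.
n = 10, so closeness = 9/18 = 1/2.

1/2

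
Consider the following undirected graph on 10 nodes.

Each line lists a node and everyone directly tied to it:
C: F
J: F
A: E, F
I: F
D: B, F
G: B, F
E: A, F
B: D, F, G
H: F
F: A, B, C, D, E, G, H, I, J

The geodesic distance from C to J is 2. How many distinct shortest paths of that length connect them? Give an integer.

The shortest distance is 2, and the only length-2 path is C–F–J. So there is exactly 1 shortest path.

1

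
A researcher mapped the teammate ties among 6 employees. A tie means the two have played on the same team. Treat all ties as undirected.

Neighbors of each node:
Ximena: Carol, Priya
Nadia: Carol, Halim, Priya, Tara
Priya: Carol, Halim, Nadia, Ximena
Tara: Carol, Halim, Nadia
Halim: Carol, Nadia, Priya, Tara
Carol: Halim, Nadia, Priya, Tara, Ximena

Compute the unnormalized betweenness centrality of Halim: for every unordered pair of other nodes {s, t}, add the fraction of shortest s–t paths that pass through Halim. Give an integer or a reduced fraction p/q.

Pairs whose geodesics pass through Halim — Tara–Priya: 1/3.
All other pairs contribute 0.
Summing the contributions gives betweenness(Halim) = 1/3.

1/3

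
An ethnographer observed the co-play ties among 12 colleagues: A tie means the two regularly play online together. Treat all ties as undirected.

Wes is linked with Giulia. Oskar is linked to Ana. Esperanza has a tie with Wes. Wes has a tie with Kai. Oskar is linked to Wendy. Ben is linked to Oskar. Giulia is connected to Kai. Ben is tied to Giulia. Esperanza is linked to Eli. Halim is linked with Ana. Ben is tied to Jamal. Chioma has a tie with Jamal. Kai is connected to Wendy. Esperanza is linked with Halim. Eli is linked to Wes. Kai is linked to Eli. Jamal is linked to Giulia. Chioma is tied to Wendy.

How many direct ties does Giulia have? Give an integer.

Giulia is directly tied to Ben, Jamal, Kai, and Wes. That is 4 neighbors, so the degree of Giulia is 4.

4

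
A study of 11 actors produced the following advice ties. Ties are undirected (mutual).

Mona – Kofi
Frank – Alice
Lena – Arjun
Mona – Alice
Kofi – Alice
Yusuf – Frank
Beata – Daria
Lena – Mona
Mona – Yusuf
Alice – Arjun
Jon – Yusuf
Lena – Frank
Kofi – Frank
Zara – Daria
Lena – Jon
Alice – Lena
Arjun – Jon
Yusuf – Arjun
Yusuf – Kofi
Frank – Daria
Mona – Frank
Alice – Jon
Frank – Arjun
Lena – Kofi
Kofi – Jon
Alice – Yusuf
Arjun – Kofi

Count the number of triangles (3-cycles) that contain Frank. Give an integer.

Frank's neighbors: Alice, Arjun, Daria, Kofi, Lena, Mona, and Yusuf.
Neighbor pairs that are themselves tied: Frank–Alice–Arjun; Frank–Alice–Kofi; Frank–Alice–Lena; Frank–Alice–Mona; Frank–Alice–Yusuf; Frank–Arjun–Kofi; Frank–Arjun–Lena; Frank–Arjun–Yusuf; Frank–Kofi–Lena; Frank–Kofi–Mona; Frank–Kofi–Yusuf; Frank–Lena–Mona; Frank–Mona–Yusuf. Each forms one triangle with Frank, for 13 in total.

13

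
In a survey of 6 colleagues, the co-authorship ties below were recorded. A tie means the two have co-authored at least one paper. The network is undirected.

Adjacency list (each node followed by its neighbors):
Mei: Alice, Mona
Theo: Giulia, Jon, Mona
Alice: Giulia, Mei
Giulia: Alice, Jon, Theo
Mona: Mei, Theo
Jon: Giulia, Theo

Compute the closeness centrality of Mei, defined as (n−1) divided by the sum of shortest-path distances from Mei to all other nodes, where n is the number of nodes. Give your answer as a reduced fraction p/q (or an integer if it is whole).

5/9

Distances from Mei: Alice:1, Giulia:2, Jon:3, Mona:1, Theo:2. Sum = 9.
n = 6, so closeness = 5/9.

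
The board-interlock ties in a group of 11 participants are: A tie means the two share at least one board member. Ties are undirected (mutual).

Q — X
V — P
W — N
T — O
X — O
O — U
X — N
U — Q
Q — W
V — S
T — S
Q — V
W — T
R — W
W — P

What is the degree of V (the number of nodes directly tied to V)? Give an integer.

3

V is directly tied to P, Q, and S. That is 3 neighbors, so the degree of V is 3.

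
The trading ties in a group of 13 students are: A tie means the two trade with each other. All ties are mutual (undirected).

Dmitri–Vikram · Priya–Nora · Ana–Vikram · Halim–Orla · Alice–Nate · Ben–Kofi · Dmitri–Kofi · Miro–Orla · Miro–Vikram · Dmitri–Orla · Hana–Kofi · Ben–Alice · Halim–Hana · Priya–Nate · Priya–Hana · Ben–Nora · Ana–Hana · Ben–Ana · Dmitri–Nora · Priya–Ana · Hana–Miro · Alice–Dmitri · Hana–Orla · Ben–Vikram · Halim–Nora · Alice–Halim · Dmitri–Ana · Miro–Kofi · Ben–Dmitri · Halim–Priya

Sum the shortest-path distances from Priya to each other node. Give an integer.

19

Distances from Priya: Alice:2, Ana:1, Ben:2, Dmitri:2, Halim:1, Hana:1, Kofi:2, Miro:2, Nate:1, Nora:1, Orla:2, Vikram:2.
Sum = 2 + 1 + 2 + 2 + 1 + 1 + 2 + 2 + 1 + 1 + 2 + 2 = 19.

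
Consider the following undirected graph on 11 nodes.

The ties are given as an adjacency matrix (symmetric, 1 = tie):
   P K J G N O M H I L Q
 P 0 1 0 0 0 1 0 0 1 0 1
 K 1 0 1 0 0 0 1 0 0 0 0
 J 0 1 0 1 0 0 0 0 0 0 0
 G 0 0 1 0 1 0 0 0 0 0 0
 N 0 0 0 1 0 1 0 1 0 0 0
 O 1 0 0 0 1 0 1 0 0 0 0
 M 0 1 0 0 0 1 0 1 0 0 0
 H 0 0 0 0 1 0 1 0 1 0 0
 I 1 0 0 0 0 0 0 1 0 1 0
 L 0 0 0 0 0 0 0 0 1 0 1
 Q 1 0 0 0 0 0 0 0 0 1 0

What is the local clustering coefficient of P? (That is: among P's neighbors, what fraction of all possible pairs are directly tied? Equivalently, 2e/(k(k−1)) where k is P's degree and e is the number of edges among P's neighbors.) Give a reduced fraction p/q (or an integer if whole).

0

P's neighbors: I, K, O, and Q (k = 4).
Possible neighbor pairs: C(4,2) = 6. Edges among them: none → e = 0.
Clustering(P) = 0/6 = 0.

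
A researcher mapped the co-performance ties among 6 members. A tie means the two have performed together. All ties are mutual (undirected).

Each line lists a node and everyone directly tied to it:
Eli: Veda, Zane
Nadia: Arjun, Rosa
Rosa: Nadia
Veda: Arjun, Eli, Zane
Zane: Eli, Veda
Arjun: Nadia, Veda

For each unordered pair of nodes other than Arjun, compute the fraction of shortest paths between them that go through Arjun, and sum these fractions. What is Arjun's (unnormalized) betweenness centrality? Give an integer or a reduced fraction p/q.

Pairs whose geodesics pass through Arjun — Veda–Nadia: 1; Veda–Rosa: 1; Zane–Nadia: 1; Zane–Rosa: 1; Eli–Nadia: 1; Eli–Rosa: 1.
All other pairs contribute 0.
Summing the contributions gives betweenness(Arjun) = 6.

6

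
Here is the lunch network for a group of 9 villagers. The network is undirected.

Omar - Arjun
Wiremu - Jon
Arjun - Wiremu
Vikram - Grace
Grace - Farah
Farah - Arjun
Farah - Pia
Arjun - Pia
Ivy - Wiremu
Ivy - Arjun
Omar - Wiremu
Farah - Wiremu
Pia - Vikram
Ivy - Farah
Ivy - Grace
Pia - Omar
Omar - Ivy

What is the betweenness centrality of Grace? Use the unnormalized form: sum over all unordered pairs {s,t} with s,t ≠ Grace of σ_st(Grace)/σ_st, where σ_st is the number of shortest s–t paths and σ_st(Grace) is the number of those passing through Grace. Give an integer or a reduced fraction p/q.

Pairs whose geodesics pass through Grace — Farah–Vikram: 1/2; Wiremu–Vikram: 2/5; Jon–Vikram: 2/5; Vikram–Ivy: 1.
All other pairs contribute 0.
Summing the contributions gives betweenness(Grace) = 23/10.

23/10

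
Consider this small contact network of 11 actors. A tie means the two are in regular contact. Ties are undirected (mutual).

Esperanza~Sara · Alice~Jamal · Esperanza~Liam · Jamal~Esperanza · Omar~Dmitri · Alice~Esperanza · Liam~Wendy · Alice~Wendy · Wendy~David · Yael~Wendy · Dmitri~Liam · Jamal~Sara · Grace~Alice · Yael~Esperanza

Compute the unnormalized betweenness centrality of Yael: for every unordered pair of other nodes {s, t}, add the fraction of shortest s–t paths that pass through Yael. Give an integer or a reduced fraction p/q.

7/6

Pairs whose geodesics pass through Yael — David–Esperanza: 1/3; David–Sara: 1/4; Wendy–Esperanza: 1/3; Wendy–Sara: 1/4.
All other pairs contribute 0.
Summing the contributions gives betweenness(Yael) = 7/6.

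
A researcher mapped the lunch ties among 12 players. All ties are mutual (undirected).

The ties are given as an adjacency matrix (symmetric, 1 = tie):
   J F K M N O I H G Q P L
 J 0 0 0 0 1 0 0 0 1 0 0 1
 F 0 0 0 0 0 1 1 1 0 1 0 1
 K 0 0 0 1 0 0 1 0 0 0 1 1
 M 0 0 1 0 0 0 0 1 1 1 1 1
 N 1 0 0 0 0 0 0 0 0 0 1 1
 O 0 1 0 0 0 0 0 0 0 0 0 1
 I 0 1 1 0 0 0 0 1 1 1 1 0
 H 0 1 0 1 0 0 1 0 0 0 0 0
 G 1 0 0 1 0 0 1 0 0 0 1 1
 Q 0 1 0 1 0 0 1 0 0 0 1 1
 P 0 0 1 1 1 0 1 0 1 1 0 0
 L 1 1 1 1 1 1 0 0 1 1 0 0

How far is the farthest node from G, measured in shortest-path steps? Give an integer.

2

Distances from G: F:2, H:2, I:1, J:1, K:2, L:1, M:1, N:2, O:2, P:1, Q:2.
The largest is 2 (to N, K, H, Q, F, and O), so the eccentricity of G is 2.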